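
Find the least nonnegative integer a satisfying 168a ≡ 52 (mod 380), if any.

gcd(380, 168):
  380 = 2*168 + 44
  168 = 3*44 + 36
  44 = 1*36 + 8
  36 = 4*8 + 4
  8 = 2*4
so gcd(380, 168) = 4.
4 divides 52, so solutions exist.
Back-substitute for Bézout coefficients:
  4 = 36 - 4*8
  ... = 168*(43) + 380*(-19)
So 168*(43) ≡ 4 (mod 380); multiply by 13: a ≡ 559 (mod 95).
Smallest nonnegative: a = 559 mod 95 = 84.

84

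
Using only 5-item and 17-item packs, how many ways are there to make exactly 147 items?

2

Need nonnegative integers with 5j + 17k = 147.
gcd(5, 17) = 1, and 5·(7) + 17·(-2) = 1.
So (j₀, k₀) = (1029, -294); general j = 1029 + 17t, k = -294 - 5t.
j ≥ 0 ⇒ t ≥ -60; k ≥ 0 ⇒ t ≤ -59. That's 2 values of t.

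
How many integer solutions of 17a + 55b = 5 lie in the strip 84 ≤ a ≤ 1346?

gcd(55, 17):
  55 = 3·17 + 4
  17 = 4·4 + 1
  4 = 4·1
so gcd(55, 17) = 1.
Back-substitute for Bézout coefficients:
  1 = 17 - 4·4
  ... = 17·(13) + 55·(-4)
Scale by 5: particular solution (65, -20); reduce a mod 55: (10, -3).
General solution: a = 10 + 55t, b = -3 - 17t for integer t.
84 ≤ 10 + 55t ≤ 1346 gives t ∈ [2, 24], which is 23 values.

23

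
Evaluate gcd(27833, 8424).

gcd(27833, 8424):
  27833 = 3·8424 + 2561
  8424 = 3·2561 + 741
  2561 = 3·741 + 338
  741 = 2·338 + 65
  338 = 5·65 + 13
  65 = 5·13
so gcd(27833, 8424) = 13.

13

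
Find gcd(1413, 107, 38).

1

gcd(1413, 107) = 1  (1413 = 13·107 + 22, 107 = 4·22 + 19, 22 = 1·19 + 3, 19 = 6·3 + 1, 3 = 3·1).
gcd(1, 38) = 1.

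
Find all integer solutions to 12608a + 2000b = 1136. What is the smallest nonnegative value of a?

117

gcd(12608, 2000):
  12608 = 6·2000 + 608
  2000 = 3·608 + 176
  608 = 3·176 + 80
  176 = 2·80 + 16
  80 = 5·16
so gcd(12608, 2000) = 16.
16 divides 1136, so solutions exist.
Back-substitute for Bézout coefficients:
  16 = 176 - 2·80
  ... = 12608·(-23) + 2000·(145)
Scale by 1136/16 = 71: (a₀, b₀) = (-1633, 10295).
General solution: a = -1633 + 125t, b = 10295 - 788t for integer t.
a ≥ 0: smallest is -1633 mod 125 = 117 (at t = 14), with b = -737.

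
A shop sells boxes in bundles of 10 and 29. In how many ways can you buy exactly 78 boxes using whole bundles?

Need nonnegative integers with 10j + 29k = 78.
gcd(10, 29) = 1, and 10·(3) + 29·(-1) = 1.
So (j₀, k₀) = (234, -78); general j = 234 + 29t, k = -78 - 10t.
j ≥ 0 ⇒ t ≥ -8; k ≥ 0 ⇒ t ≤ -8. That's 1 value of t.

1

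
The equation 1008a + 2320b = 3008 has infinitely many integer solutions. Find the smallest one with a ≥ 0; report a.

26

gcd(2320, 1008):
  2320 = 2·1008 + 304
  1008 = 3·304 + 96
  304 = 3·96 + 16
  96 = 6·16
so gcd(2320, 1008) = 16.
16 divides 3008, so solutions exist.
Back-substitute for Bézout coefficients:
  16 = 304 - 3·96
  ... = 1008·(-23) + 2320·(10)
Scale by 3008/16 = 188: (a₀, b₀) = (-4324, 1880).
General solution: a = -4324 + 145t, b = 1880 - 63t for integer t.
a ≥ 0: smallest is -4324 mod 145 = 26 (at t = 30), with b = -10.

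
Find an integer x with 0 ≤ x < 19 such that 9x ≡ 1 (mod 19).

gcd(19, 9):
  19 = 2·9 + 1
  9 = 9·1
so gcd(19, 9) = 1.
Back-substitute for Bézout coefficients:
  1 = 19 - 2·9
  ... = 9·(-2) + 19·(1)
So 9·-2 ≡ 1 (mod 19), and -2 mod 19 = 17.

17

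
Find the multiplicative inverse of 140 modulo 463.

43

gcd(463, 140):
  463 = 3*140 + 43
  140 = 3*43 + 11
  43 = 3*11 + 10
  11 = 1*10 + 1
  10 = 10*1
so gcd(463, 140) = 1.
Back-substitute for Bézout coefficients:
  1 = 11 - 1*10
  ... = 140*(43) + 463*(-13)
So 140*43 ≡ 1 (mod 463), and 43 mod 463 = 43.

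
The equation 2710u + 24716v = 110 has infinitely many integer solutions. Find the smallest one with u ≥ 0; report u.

4925

gcd(24716, 2710) = 2.
2 divides 110, so solutions exist.
By Bézout, 2710·(1213) + 24716·(-133) = 2.
Scale by 110/2 = 55: (u₀, v₀) = (66715, -7315).
General solution: u = 66715 + 12358t, v = -7315 - 1355t for integer t.
u ≥ 0: smallest is 66715 mod 12358 = 4925 (at t = -5), with v = -540.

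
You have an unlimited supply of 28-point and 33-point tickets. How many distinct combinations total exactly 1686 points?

Need nonnegative integers with 28j + 33k = 1686.
gcd(28, 33) = 1, and 28·(13) + 33·(-11) = 1.
So (j₀, k₀) = (21918, -18546); general j = 21918 + 33t, k = -18546 - 28t.
j ≥ 0 ⇒ t ≥ -664; k ≥ 0 ⇒ t ≤ -663. That's 2 values of t.

2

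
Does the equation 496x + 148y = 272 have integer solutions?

gcd(496, 148) = 4  (496 = 3·148 + 52, 148 = 2·52 + 44, 52 = 1·44 + 8, 44 = 5·8 + 4, 8 = 2·4).
4 divides 272, so integer solutions exist.

yes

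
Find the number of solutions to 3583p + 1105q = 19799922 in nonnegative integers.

5

gcd(3583, 1105):
  3583 = 3·1105 + 268
  1105 = 4·268 + 33
  268 = 8·33 + 4
  33 = 8·4 + 1
  4 = 4·1
so gcd(3583, 1105) = 1.
Back-substitute for Bézout coefficients:
  1 = 33 - 8·4
  ... = 3583·(-268) + 1105·(869)
Scale by 19799922: one solution is (-5306379096, 17206132218). Reduce p mod 1105: (1074, 14436).
General: p = 1074 + 1105t, q = 14436 - 3583t.
p ≥ 0 ⇒ t ≥ 0; q ≥ 0 ⇒ t ≤ 4. So t ∈ [0, 4]: 5 solutions.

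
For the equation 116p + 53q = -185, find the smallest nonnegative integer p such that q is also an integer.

8

gcd(116, 53) = 1.
1 divides -185, so solutions exist.
By Bézout, 116·(16) + 53·(-35) = 1.
Scale by -185/1 = -185: (p₀, q₀) = (-2960, 6475).
General solution: p = -2960 + 53t, q = 6475 - 116t for integer t.
p ≥ 0: smallest is -2960 mod 53 = 8 (at t = 56), with q = -21.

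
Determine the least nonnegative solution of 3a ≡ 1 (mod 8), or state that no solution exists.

gcd(8, 3) = 1.
1 divides 1, so solutions exist.
By Bézout, 3*(3) + 8*(-1) = 1.
So 3*(3) ≡ 1 (mod 8); multiply by 1: a ≡ 3 (mod 8).
Smallest nonnegative: a = 3 mod 8 = 3.

3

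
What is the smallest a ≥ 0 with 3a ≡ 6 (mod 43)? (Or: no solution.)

2

gcd(43, 3):
  43 = 14*3 + 1
  3 = 3*1
so gcd(43, 3) = 1.
1 divides 6, so solutions exist.
Back-substitute for Bézout coefficients:
  1 = 43 - 14*3
  ... = 3*(-14) + 43*(1)
So 3*(-14) ≡ 1 (mod 43); multiply by 6: a ≡ -84 (mod 43).
Smallest nonnegative: a = -84 mod 43 = 2.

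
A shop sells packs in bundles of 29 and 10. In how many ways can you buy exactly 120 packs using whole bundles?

1

Need nonnegative integers with 29j + 10k = 120.
gcd(29, 10) = 1, and 29·(-1) + 10·(3) = 1.
So (j₀, k₀) = (-120, 360); general j = -120 + 10t, k = 360 - 29t.
j ≥ 0 ⇒ t ≥ 12; k ≥ 0 ⇒ t ≤ 12. That's 1 value of t.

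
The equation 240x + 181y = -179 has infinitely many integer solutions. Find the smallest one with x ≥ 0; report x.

89

gcd(240, 181) = 1.
1 divides -179, so solutions exist.
By Bézout, 240×(-46) + 181×(61) = 1.
Scale by -179/1 = -179: (x₀, y₀) = (8234, -10919).
General solution: x = 8234 + 181t, y = -10919 - 240t for integer t.
x ≥ 0: smallest is 8234 mod 181 = 89 (at t = -45), with y = -119.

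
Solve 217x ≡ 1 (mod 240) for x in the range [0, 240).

gcd(240, 217) = 1  (240 = 1×217 + 23, 217 = 9×23 + 10, 23 = 2×10 + 3, 10 = 3×3 + 1, 3 = 3×1).
Back-substituting, 217×(73) + 240×(-66) = 1.
So 217×73 ≡ 1 (mod 240), and 73 mod 240 = 73.

73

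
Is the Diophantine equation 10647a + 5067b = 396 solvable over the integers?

gcd(10647, 5067) = 9  (10647 = 2*5067 + 513, 5067 = 9*513 + 450, 513 = 1*450 + 63, 450 = 7*63 + 9, 63 = 7*9).
9 divides 396, so integer solutions exist.

yes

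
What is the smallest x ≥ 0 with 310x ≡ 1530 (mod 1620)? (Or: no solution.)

99

gcd(1620, 310):
  1620 = 5·310 + 70
  310 = 4·70 + 30
  70 = 2·30 + 10
  30 = 3·10
so gcd(1620, 310) = 10.
10 divides 1530, so solutions exist.
Back-substitute for Bézout coefficients:
  10 = 70 - 2·30
  ... = 310·(-47) + 1620·(9)
So 310·(-47) ≡ 10 (mod 1620); multiply by 153: x ≡ -7191 (mod 162).
Smallest nonnegative: x = -7191 mod 162 = 99.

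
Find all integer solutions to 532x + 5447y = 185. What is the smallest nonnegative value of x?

543

gcd(5447, 532) = 1.
1 divides 185, so solutions exist.
By Bézout, 532*(-1587) + 5447*(155) = 1.
Scale by 185/1 = 185: (x₀, y₀) = (-293595, 28675).
General solution: x = -293595 + 5447t, y = 28675 - 532t for integer t.
x ≥ 0: smallest is -293595 mod 5447 = 543 (at t = 54), with y = -53.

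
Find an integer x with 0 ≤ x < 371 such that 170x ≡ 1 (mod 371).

347

gcd(371, 170) = 1  (371 = 2·170 + 31, 170 = 5·31 + 15, 31 = 2·15 + 1, 15 = 15·1).
Back-substituting, 170·(-24) + 371·(11) = 1.
So 170·-24 ≡ 1 (mod 371), and -24 mod 371 = 347.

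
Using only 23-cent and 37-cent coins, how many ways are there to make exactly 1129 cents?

Need nonnegative integers with 23j + 37k = 1129.
gcd(23, 37) = 1, and 23·(-8) + 37·(5) = 1.
So (j₀, k₀) = (-9032, 5645); general j = -9032 + 37t, k = 5645 - 23t.
j ≥ 0 ⇒ t ≥ 245; k ≥ 0 ⇒ t ≤ 245. That's 1 value of t.

1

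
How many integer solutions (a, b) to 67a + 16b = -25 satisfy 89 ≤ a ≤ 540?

28

gcd(67, 16):
  67 = 4×16 + 3
  16 = 5×3 + 1
  3 = 3×1
so gcd(67, 16) = 1.
Back-substitute for Bézout coefficients:
  1 = 16 - 5×3
  ... = 67×(-5) + 16×(21)
Scale by -25: particular solution (125, -525); reduce a mod 16: (13, -56).
General solution: a = 13 + 16t, b = -56 - 67t for integer t.
89 ≤ 13 + 16t ≤ 540 gives t ∈ [5, 32], which is 28 values.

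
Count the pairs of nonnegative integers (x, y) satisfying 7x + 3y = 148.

7

gcd(7, 3) = 1  (7 = 2×3 + 1, 3 = 3×1).
Back-substituting, 7×(1) + 3×(-2) = 1.
Scale by 148: one solution is (148, -296). Reduce x mod 3: (1, 47).
General: x = 1 + 3t, y = 47 - 7t.
x ≥ 0 ⇒ t ≥ 0; y ≥ 0 ⇒ t ≤ 6. So t ∈ [0, 6]: 7 solutions.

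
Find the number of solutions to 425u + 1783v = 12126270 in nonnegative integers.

16

gcd(1783, 425):
  1783 = 4*425 + 83
  425 = 5*83 + 10
  83 = 8*10 + 3
  10 = 3*3 + 1
  3 = 3*1
so gcd(1783, 425) = 1.
Back-substitute for Bézout coefficients:
  1 = 10 - 3*3
  ... = 425*(537) + 1783*(-128)
Scale by 12126270: one solution is (6511806990, -1552162560). Reduce u mod 1783: (361, 6715).
General: u = 361 + 1783t, v = 6715 - 425t.
u ≥ 0 ⇒ t ≥ 0; v ≥ 0 ⇒ t ≤ 15. So t ∈ [0, 15]: 16 solutions.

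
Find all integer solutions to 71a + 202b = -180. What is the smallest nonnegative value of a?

6

gcd(202, 71) = 1.
1 divides -180, so solutions exist.
By Bézout, 71*(37) + 202*(-13) = 1.
Scale by -180/1 = -180: (a₀, b₀) = (-6660, 2340).
General solution: a = -6660 + 202t, b = 2340 - 71t for integer t.
a ≥ 0: smallest is -6660 mod 202 = 6 (at t = 33), with b = -3.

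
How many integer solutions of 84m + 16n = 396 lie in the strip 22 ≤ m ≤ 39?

gcd(84, 16) = 4.
By Bézout, 84×(1) + 16×(-5) = 4.
Particular solution: (3, 9).
General solution: m = 3 + 4t, n = 9 - 21t for integer t.
22 ≤ 3 + 4t ≤ 39 gives t ∈ [5, 9], which is 5 values.

5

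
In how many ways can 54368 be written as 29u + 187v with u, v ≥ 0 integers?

gcd(187, 29) = 1.
By Bézout, 29*(-58) + 187*(9) = 1.
One solution: (37, 285).
General: u = 37 + 187t, v = 285 - 29t.
u ≥ 0 ⇒ t ≥ 0; v ≥ 0 ⇒ t ≤ 9. So t ∈ [0, 9]: 10 solutions.

10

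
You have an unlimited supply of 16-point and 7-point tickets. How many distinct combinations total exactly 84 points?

Need nonnegative integers with 16j + 7k = 84.
gcd(16, 7) = 1, and 16·(-3) + 7·(7) = 1.
So (j₀, k₀) = (-252, 588); general j = -252 + 7t, k = 588 - 16t.
j ≥ 0 ⇒ t ≥ 36; k ≥ 0 ⇒ t ≤ 36. That's 1 value of t.

1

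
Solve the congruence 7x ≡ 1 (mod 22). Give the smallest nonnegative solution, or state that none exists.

gcd(22, 7) = 1  (22 = 3*7 + 1, 7 = 7*1).
1 divides 1, so solutions exist.
Back-substituting, 7*(-3) + 22*(1) = 1.
So 7*(-3) ≡ 1 (mod 22); multiply by 1: x ≡ -3 (mod 22).
Smallest nonnegative: x = -3 mod 22 = 19.

19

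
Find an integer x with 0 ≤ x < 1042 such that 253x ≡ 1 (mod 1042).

243

gcd(1042, 253) = 1.
By Bézout, 253·(243) + 1042·(-59) = 1.
So 253·243 ≡ 1 (mod 1042), and 243 mod 1042 = 243.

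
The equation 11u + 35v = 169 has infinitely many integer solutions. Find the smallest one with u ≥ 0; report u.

9

gcd(35, 11):
  35 = 3·11 + 2
  11 = 5·2 + 1
  2 = 2·1
so gcd(35, 11) = 1.
1 divides 169, so solutions exist.
Back-substitute for Bézout coefficients:
  1 = 11 - 5·2
  ... = 11·(16) + 35·(-5)
Scale by 169/1 = 169: (u₀, v₀) = (2704, -845).
General solution: u = 2704 + 35t, v = -845 - 11t for integer t.
u ≥ 0: smallest is 2704 mod 35 = 9 (at t = -77), with v = 2.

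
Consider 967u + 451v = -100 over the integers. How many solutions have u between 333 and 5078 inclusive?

10

gcd(967, 451) = 1.
By Bézout, 967*(-111) + 451*(238) = 1.
Particular solution: (276, -592).
General solution: u = 276 + 451t, v = -592 - 967t for integer t.
333 ≤ 276 + 451t ≤ 5078 gives t ∈ [1, 10], which is 10 values.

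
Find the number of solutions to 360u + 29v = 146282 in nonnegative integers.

gcd(360, 29):
  360 = 12×29 + 12
  29 = 2×12 + 5
  12 = 2×5 + 2
  5 = 2×2 + 1
  2 = 2×1
so gcd(360, 29) = 1.
Back-substitute for Bézout coefficients:
  1 = 5 - 2×2
  ... = 360×(-12) + 29×(149)
Scale by 146282: one solution is (-1755384, 21796018). Reduce u mod 29: (15, 4858).
General: u = 15 + 29t, v = 4858 - 360t.
u ≥ 0 ⇒ t ≥ 0; v ≥ 0 ⇒ t ≤ 13. So t ∈ [0, 13]: 14 solutions.

14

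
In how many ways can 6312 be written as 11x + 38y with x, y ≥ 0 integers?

15

gcd(38, 11):
  38 = 3·11 + 5
  11 = 2·5 + 1
  5 = 5·1
so gcd(38, 11) = 1.
Back-substitute for Bézout coefficients:
  1 = 11 - 2·5
  ... = 11·(7) + 38·(-2)
Scale by 6312: one solution is (44184, -12624). Reduce x mod 38: (28, 158).
General: x = 28 + 38t, y = 158 - 11t.
x ≥ 0 ⇒ t ≥ 0; y ≥ 0 ⇒ t ≤ 14. So t ∈ [0, 14]: 15 solutions.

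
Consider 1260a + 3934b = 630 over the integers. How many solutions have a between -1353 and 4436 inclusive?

21

gcd(3934, 1260):
  3934 = 3*1260 + 154
  1260 = 8*154 + 28
  154 = 5*28 + 14
  28 = 2*14
so gcd(3934, 1260) = 14.
Back-substitute for Bézout coefficients:
  14 = 154 - 5*28
  ... = 1260*(-128) + 3934*(41)
Scale by 45: particular solution (-5760, 1845); reduce a mod 281: (141, -45).
General solution: a = 141 + 281t, b = -45 - 90t for integer t.
-1353 ≤ 141 + 281t ≤ 4436 gives t ∈ [-5, 15], which is 21 values.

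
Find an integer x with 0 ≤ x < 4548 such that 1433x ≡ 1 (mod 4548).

3653

gcd(4548, 1433) = 1  (4548 = 3*1433 + 249, 1433 = 5*249 + 188, 249 = 1*188 + 61, 188 = 3*61 + 5, 61 = 12*5 + 1, 5 = 5*1).
Back-substituting, 1433*(-895) + 4548*(282) = 1.
So 1433*-895 ≡ 1 (mod 4548), and -895 mod 4548 = 3653.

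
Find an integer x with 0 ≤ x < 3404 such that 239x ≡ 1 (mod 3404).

1467

gcd(3404, 239):
  3404 = 14×239 + 58
  239 = 4×58 + 7
  58 = 8×7 + 2
  7 = 3×2 + 1
  2 = 2×1
so gcd(3404, 239) = 1.
Back-substitute for Bézout coefficients:
  1 = 7 - 3×2
  ... = 239×(1467) + 3404×(-103)
So 239×1467 ≡ 1 (mod 3404), and 1467 mod 3404 = 1467.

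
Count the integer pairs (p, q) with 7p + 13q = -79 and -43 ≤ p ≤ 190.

18

gcd(13, 7) = 1.
By Bézout, 7·(2) + 13·(-1) = 1.
Particular solution: (11, -12).
General solution: p = 11 + 13t, q = -12 - 7t for integer t.
-43 ≤ 11 + 13t ≤ 190 gives t ∈ [-4, 13], which is 18 values.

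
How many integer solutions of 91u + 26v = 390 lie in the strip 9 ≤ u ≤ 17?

4

gcd(91, 26):
  91 = 3×26 + 13
  26 = 2×13
so gcd(91, 26) = 13.
Back-substitute for Bézout coefficients:
  13 = 91 - 3×26
  ... = 91×(1) + 26×(-3)
Scale by 30: particular solution (30, -90); reduce u mod 2: (0, 15).
General solution: u = 0 + 2t, v = 15 - 7t for integer t.
9 ≤ 0 + 2t ≤ 17 gives t ∈ [5, 8], which is 4 values.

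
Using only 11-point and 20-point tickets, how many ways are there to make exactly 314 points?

Need nonnegative integers with 11j + 20k = 314.
gcd(11, 20) = 1, and 11·(-9) + 20·(5) = 1.
So (j₀, k₀) = (-2826, 1570); general j = -2826 + 20t, k = 1570 - 11t.
j ≥ 0 ⇒ t ≥ 142; k ≥ 0 ⇒ t ≤ 142. That's 1 value of t.

1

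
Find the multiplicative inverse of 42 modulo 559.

386

gcd(559, 42) = 1.
By Bézout, 42·(-173) + 559·(13) = 1.
So 42·-173 ≡ 1 (mod 559), and -173 mod 559 = 386.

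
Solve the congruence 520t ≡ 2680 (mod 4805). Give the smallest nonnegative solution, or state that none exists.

gcd(4805, 520) = 5  (4805 = 9×520 + 125, 520 = 4×125 + 20, 125 = 6×20 + 5, 20 = 4×5).
5 divides 2680, so solutions exist.
Back-substituting, 520×(-231) + 4805×(25) = 5.
So 520×(-231) ≡ 5 (mod 4805); multiply by 536: t ≡ -123816 (mod 961).
Smallest nonnegative: t = -123816 mod 961 = 153.

153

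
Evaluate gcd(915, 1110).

gcd(1110, 915) = 15  (1110 = 1·915 + 195, 915 = 4·195 + 135, 195 = 1·135 + 60, 135 = 2·60 + 15, 60 = 4·15).

15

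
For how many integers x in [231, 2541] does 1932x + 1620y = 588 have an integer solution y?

gcd(1932, 1620) = 12  (1932 = 1*1620 + 312, 1620 = 5*312 + 60, 312 = 5*60 + 12, 60 = 5*12).
Back-substituting, 1932*(26) + 1620*(-31) = 12.
Scale by 49: particular solution (1274, -1519); reduce x mod 135: (59, -70).
General solution: x = 59 + 135t, y = -70 - 161t for integer t.
231 ≤ 59 + 135t ≤ 2541 gives t ∈ [2, 18], which is 17 values.

17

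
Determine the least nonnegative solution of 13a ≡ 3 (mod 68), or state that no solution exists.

gcd(68, 13):
  68 = 5*13 + 3
  13 = 4*3 + 1
  3 = 3*1
so gcd(68, 13) = 1.
1 divides 3, so solutions exist.
Back-substitute for Bézout coefficients:
  1 = 13 - 4*3
  ... = 13*(21) + 68*(-4)
So 13*(21) ≡ 1 (mod 68); multiply by 3: a ≡ 63 (mod 68).
Smallest nonnegative: a = 63 mod 68 = 63.

63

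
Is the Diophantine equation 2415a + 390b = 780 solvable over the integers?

yes

gcd(2415, 390) = 15.
15 divides 780, so integer solutions exist.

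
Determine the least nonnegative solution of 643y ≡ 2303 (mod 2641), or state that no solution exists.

gcd(2641, 643):
  2641 = 4*643 + 69
  643 = 9*69 + 22
  69 = 3*22 + 3
  22 = 7*3 + 1
  3 = 3*1
so gcd(2641, 643) = 1.
1 divides 2303, so solutions exist.
Back-substitute for Bézout coefficients:
  1 = 22 - 7*3
  ... = 643*(842) + 2641*(-205)
So 643*(842) ≡ 1 (mod 2641); multiply by 2303: y ≡ 1939126 (mod 2641).
Smallest nonnegative: y = 1939126 mod 2641 = 632.

632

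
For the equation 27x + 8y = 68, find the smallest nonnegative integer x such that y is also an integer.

4

gcd(27, 8):
  27 = 3·8 + 3
  8 = 2·3 + 2
  3 = 1·2 + 1
  2 = 2·1
so gcd(27, 8) = 1.
1 divides 68, so solutions exist.
Back-substitute for Bézout coefficients:
  1 = 3 - 1·2
  ... = 27·(3) + 8·(-10)
Scale by 68/1 = 68: (x₀, y₀) = (204, -680).
General solution: x = 204 + 8t, y = -680 - 27t for integer t.
x ≥ 0: smallest is 204 mod 8 = 4 (at t = -25), with y = -5.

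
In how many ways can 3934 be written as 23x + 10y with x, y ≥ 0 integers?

17

gcd(23, 10) = 1  (23 = 2*10 + 3, 10 = 3*3 + 1, 3 = 3*1).
Back-substituting, 23*(-3) + 10*(7) = 1.
Scale by 3934: one solution is (-11802, 27538). Reduce x mod 10: (8, 375).
General: x = 8 + 10t, y = 375 - 23t.
x ≥ 0 ⇒ t ≥ 0; y ≥ 0 ⇒ t ≤ 16. So t ∈ [0, 16]: 17 solutions.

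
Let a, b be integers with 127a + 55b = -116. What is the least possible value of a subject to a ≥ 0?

32

gcd(127, 55) = 1  (127 = 2·55 + 17, 55 = 3·17 + 4, 17 = 4·4 + 1, 4 = 4·1).
1 divides -116, so solutions exist.
Back-substituting, 127·(13) + 55·(-30) = 1.
Scale by -116/1 = -116: (a₀, b₀) = (-1508, 3480).
General solution: a = -1508 + 55t, b = 3480 - 127t for integer t.
a ≥ 0: smallest is -1508 mod 55 = 32 (at t = 28), with b = -76.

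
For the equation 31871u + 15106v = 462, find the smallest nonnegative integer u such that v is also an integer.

gcd(31871, 15106):
  31871 = 2×15106 + 1659
  15106 = 9×1659 + 175
  1659 = 9×175 + 84
  175 = 2×84 + 7
  84 = 12×7
so gcd(31871, 15106) = 7.
7 divides 462, so solutions exist.
Back-substitute for Bézout coefficients:
  7 = 175 - 2×84
  ... = 31871×(-173) + 15106×(365)
Scale by 462/7 = 66: (u₀, v₀) = (-11418, 24090).
General solution: u = -11418 + 2158t, v = 24090 - 4553t for integer t.
u ≥ 0: smallest is -11418 mod 2158 = 1530 (at t = 6), with v = -3228.

1530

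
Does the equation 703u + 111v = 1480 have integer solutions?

gcd(703, 111) = 37.
37 divides 1480, so integer solutions exist.

yes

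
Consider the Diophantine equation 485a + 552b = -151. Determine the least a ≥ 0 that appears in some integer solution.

gcd(552, 485):
  552 = 1×485 + 67
  485 = 7×67 + 16
  67 = 4×16 + 3
  16 = 5×3 + 1
  3 = 3×1
so gcd(552, 485) = 1.
1 divides -151, so solutions exist.
Back-substitute for Bézout coefficients:
  1 = 16 - 5×3
  ... = 485×(173) + 552×(-152)
Scale by -151/1 = -151: (a₀, b₀) = (-26123, 22952).
General solution: a = -26123 + 552t, b = 22952 - 485t for integer t.
a ≥ 0: smallest is -26123 mod 552 = 373 (at t = 48), with b = -328.

373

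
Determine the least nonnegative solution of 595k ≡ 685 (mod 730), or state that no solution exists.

gcd(730, 595) = 5  (730 = 1*595 + 135, 595 = 4*135 + 55, 135 = 2*55 + 25, 55 = 2*25 + 5, 25 = 5*5).
5 divides 685, so solutions exist.
Back-substituting, 595*(27) + 730*(-22) = 5.
So 595*(27) ≡ 5 (mod 730); multiply by 137: k ≡ 3699 (mod 146).
Smallest nonnegative: k = 3699 mod 146 = 49.

49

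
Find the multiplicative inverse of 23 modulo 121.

100

gcd(121, 23) = 1.
By Bézout, 23*(-21) + 121*(4) = 1.
So 23*-21 ≡ 1 (mod 121), and -21 mod 121 = 100.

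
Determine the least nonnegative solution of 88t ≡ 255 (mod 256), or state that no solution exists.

gcd(256, 88):
  256 = 2·88 + 80
  88 = 1·80 + 8
  80 = 10·8
so gcd(256, 88) = 8.
8 does not divide 255, so the congruence has no solution.

no solution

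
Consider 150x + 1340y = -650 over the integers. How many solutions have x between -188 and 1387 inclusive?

12

gcd(1340, 150) = 10.
By Bézout, 150*(9) + 1340*(-1) = 10.
Particular solution: (85, -10).
General solution: x = 85 + 134t, y = -10 - 15t for integer t.
-188 ≤ 85 + 134t ≤ 1387 gives t ∈ [-2, 9], which is 12 values.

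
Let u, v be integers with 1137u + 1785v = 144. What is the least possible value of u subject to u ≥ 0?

132

gcd(1785, 1137) = 3  (1785 = 1·1137 + 648, 1137 = 1·648 + 489, 648 = 1·489 + 159, 489 = 3·159 + 12, 159 = 13·12 + 3, 12 = 4·3).
3 divides 144, so solutions exist.
Back-substituting, 1137·(-146) + 1785·(93) = 3.
Scale by 144/3 = 48: (u₀, v₀) = (-7008, 4464).
General solution: u = -7008 + 595t, v = 4464 - 379t for integer t.
u ≥ 0: smallest is -7008 mod 595 = 132 (at t = 12), with v = -84.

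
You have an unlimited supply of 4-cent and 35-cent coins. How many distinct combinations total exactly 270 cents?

2

Need nonnegative integers with 4j + 35k = 270.
gcd(4, 35) = 1, and 4·(9) + 35·(-1) = 1.
So (j₀, k₀) = (2430, -270); general j = 2430 + 35t, k = -270 - 4t.
j ≥ 0 ⇒ t ≥ -69; k ≥ 0 ⇒ t ≤ -68. That's 2 values of t.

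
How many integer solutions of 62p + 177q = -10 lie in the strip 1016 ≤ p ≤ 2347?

8

gcd(177, 62) = 1.
By Bézout, 62·(20) + 177·(-7) = 1.
Particular solution: (154, -54).
General solution: p = 154 + 177t, q = -54 - 62t for integer t.
1016 ≤ 154 + 177t ≤ 2347 gives t ∈ [5, 12], which is 8 values.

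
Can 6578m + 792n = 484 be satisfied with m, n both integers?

yes

gcd(6578, 792) = 22  (6578 = 8·792 + 242, 792 = 3·242 + 66, 242 = 3·66 + 44, 66 = 1·44 + 22, 44 = 2·22).
22 divides 484, so integer solutions exist.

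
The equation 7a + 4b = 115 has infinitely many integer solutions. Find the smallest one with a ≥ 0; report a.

gcd(7, 4) = 1.
1 divides 115, so solutions exist.
By Bézout, 7*(-1) + 4*(2) = 1.
Scale by 115/1 = 115: (a₀, b₀) = (-115, 230).
General solution: a = -115 + 4t, b = 230 - 7t for integer t.
a ≥ 0: smallest is -115 mod 4 = 1 (at t = 29), with b = 27.

1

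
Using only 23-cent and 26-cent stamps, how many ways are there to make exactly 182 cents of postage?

Need nonnegative integers with 23j + 26k = 182.
gcd(23, 26) = 1, and 23·(-9) + 26·(8) = 1.
So (j₀, k₀) = (-1638, 1456); general j = -1638 + 26t, k = 1456 - 23t.
j ≥ 0 ⇒ t ≥ 63; k ≥ 0 ⇒ t ≤ 63. That's 1 value of t.

1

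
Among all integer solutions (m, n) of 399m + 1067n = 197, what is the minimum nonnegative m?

gcd(1067, 399) = 1.
1 divides 197, so solutions exist.
By Bézout, 399×(-238) + 1067×(89) = 1.
Scale by 197/1 = 197: (m₀, n₀) = (-46886, 17533).
General solution: m = -46886 + 1067t, n = 17533 - 399t for integer t.
m ≥ 0: smallest is -46886 mod 1067 = 62 (at t = 44), with n = -23.

62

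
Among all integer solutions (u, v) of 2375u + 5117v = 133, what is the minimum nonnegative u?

gcd(5117, 2375) = 1.
1 divides 133, so solutions exist.
By Bézout, 2375*(-976) + 5117*(453) = 1.
Scale by 133/1 = 133: (u₀, v₀) = (-129808, 60249).
General solution: u = -129808 + 5117t, v = 60249 - 2375t for integer t.
u ≥ 0: smallest is -129808 mod 5117 = 3234 (at t = 26), with v = -1501.

3234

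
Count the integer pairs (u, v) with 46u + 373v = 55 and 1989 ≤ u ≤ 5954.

gcd(373, 46) = 1.
By Bézout, 46×(73) + 373×(-9) = 1.
Particular solution: (285, -35).
General solution: u = 285 + 373t, v = -35 - 46t for integer t.
1989 ≤ 285 + 373t ≤ 5954 gives t ∈ [5, 15], which is 11 values.

11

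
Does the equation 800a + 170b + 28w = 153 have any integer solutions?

no

gcd(800, 170) = 10  (800 = 4·170 + 120, 170 = 1·120 + 50, 120 = 2·50 + 20, 50 = 2·20 + 10, 20 = 2·10).
gcd(10, 28) = 2.
2 does not divide 153 (remainder 1), so no integer solutions.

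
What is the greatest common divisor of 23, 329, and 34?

1

gcd(329, 23) = 1.
gcd(1, 34) = 1.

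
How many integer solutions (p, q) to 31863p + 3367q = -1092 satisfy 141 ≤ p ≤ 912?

3

gcd(31863, 3367) = 13.
By Bézout, 31863·(-41) + 3367·(388) = 13.
Particular solution: (77, -729).
General solution: p = 77 + 259t, q = -729 - 2451t for integer t.
141 ≤ 77 + 259t ≤ 912 gives t ∈ [1, 3], which is 3 values.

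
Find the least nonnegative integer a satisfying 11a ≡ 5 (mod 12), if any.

7

gcd(12, 11) = 1  (12 = 1×11 + 1, 11 = 11×1).
1 divides 5, so solutions exist.
Back-substituting, 11×(-1) + 12×(1) = 1.
So 11×(-1) ≡ 1 (mod 12); multiply by 5: a ≡ -5 (mod 12).
Smallest nonnegative: a = -5 mod 12 = 7.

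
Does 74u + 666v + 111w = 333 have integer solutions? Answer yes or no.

yes

gcd(666, 74):
  666 = 9*74
so gcd(666, 74) = 74.
gcd(74, 111) = 37.
37 divides 333, so integer solutions exist.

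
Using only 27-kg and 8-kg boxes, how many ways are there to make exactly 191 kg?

1

Need nonnegative integers with 27j + 8k = 191.
gcd(27, 8) = 1, and 27·(3) + 8·(-10) = 1.
So (j₀, k₀) = (573, -1910); general j = 573 + 8t, k = -1910 - 27t.
j ≥ 0 ⇒ t ≥ -71; k ≥ 0 ⇒ t ≤ -71. That's 1 value of t.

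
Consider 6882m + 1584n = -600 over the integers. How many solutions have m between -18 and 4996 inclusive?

gcd(6882, 1584) = 6  (6882 = 4*1584 + 546, 1584 = 2*546 + 492, 546 = 1*492 + 54, 492 = 9*54 + 6, 54 = 9*6).
Back-substituting, 6882*(-29) + 1584*(126) = 6.
Scale by -100: particular solution (2900, -12600); reduce m mod 264: (260, -1130).
General solution: m = 260 + 264t, n = -1130 - 1147t for integer t.
-18 ≤ 260 + 264t ≤ 4996 gives t ∈ [-1, 17], which is 19 values.

19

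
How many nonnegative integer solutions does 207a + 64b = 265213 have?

gcd(207, 64):
  207 = 3·64 + 15
  64 = 4·15 + 4
  15 = 3·4 + 3
  4 = 1·3 + 1
  3 = 3·1
so gcd(207, 64) = 1.
Back-substitute for Bézout coefficients:
  1 = 4 - 1·3
  ... = 207·(-17) + 64·(55)
Scale by 265213: one solution is (-4508621, 14586715). Reduce a mod 64: (51, 3979).
General: a = 51 + 64t, b = 3979 - 207t.
a ≥ 0 ⇒ t ≥ 0; b ≥ 0 ⇒ t ≤ 19. So t ∈ [0, 19]: 20 solutions.

20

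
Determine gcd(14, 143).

1

gcd(143, 14):
  143 = 10*14 + 3
  14 = 4*3 + 2
  3 = 1*2 + 1
  2 = 2*1
so gcd(143, 14) = 1.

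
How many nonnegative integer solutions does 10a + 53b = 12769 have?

24

gcd(53, 10):
  53 = 5*10 + 3
  10 = 3*3 + 1
  3 = 3*1
so gcd(53, 10) = 1.
Back-substitute for Bézout coefficients:
  1 = 10 - 3*3
  ... = 10*(16) + 53*(-3)
Scale by 12769: one solution is (204304, -38307). Reduce a mod 53: (42, 233).
General: a = 42 + 53t, b = 233 - 10t.
a ≥ 0 ⇒ t ≥ 0; b ≥ 0 ⇒ t ≤ 23. So t ∈ [0, 23]: 24 solutions.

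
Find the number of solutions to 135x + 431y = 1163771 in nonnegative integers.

gcd(431, 135) = 1.
By Bézout, 135*(-83) + 431*(26) = 1.
One solution: (141, 2656).
General: x = 141 + 431t, y = 2656 - 135t.
x ≥ 0 ⇒ t ≥ 0; y ≥ 0 ⇒ t ≤ 19. So t ∈ [0, 19]: 20 solutions.

20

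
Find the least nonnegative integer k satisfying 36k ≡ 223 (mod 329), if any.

125

gcd(329, 36) = 1.
1 divides 223, so solutions exist.
By Bézout, 36*(64) + 329*(-7) = 1.
So 36*(64) ≡ 1 (mod 329); multiply by 223: k ≡ 14272 (mod 329).
Smallest nonnegative: k = 14272 mod 329 = 125.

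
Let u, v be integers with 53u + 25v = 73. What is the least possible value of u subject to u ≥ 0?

16

gcd(53, 25):
  53 = 2×25 + 3
  25 = 8×3 + 1
  3 = 3×1
so gcd(53, 25) = 1.
1 divides 73, so solutions exist.
Back-substitute for Bézout coefficients:
  1 = 25 - 8×3
  ... = 53×(-8) + 25×(17)
Scale by 73/1 = 73: (u₀, v₀) = (-584, 1241).
General solution: u = -584 + 25t, v = 1241 - 53t for integer t.
u ≥ 0: smallest is -584 mod 25 = 16 (at t = 24), with v = -31.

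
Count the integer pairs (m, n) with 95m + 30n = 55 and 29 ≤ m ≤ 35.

gcd(95, 30) = 5.
By Bézout, 95*(1) + 30*(-3) = 5.
Particular solution: (5, -14).
General solution: m = 5 + 6t, n = -14 - 19t for integer t.
29 ≤ 5 + 6t ≤ 35 gives t ∈ [4, 5], which is 2 values.

2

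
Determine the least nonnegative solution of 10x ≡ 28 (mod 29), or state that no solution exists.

26

gcd(29, 10) = 1.
1 divides 28, so solutions exist.
By Bézout, 10·(3) + 29·(-1) = 1.
So 10·(3) ≡ 1 (mod 29); multiply by 28: x ≡ 84 (mod 29).
Smallest nonnegative: x = 84 mod 29 = 26.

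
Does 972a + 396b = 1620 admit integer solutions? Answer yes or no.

gcd(972, 396) = 36  (972 = 2×396 + 180, 396 = 2×180 + 36, 180 = 5×36).
36 divides 1620, so integer solutions exist.

yes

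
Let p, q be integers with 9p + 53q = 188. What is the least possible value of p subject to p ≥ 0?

gcd(53, 9) = 1.
1 divides 188, so solutions exist.
By Bézout, 9×(6) + 53×(-1) = 1.
Scale by 188/1 = 188: (p₀, q₀) = (1128, -188).
General solution: p = 1128 + 53t, q = -188 - 9t for integer t.
p ≥ 0: smallest is 1128 mod 53 = 15 (at t = -21), with q = 1.

15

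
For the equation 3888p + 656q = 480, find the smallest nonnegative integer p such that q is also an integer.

gcd(3888, 656):
  3888 = 5·656 + 608
  656 = 1·608 + 48
  608 = 12·48 + 32
  48 = 1·32 + 16
  32 = 2·16
so gcd(3888, 656) = 16.
16 divides 480, so solutions exist.
Back-substitute for Bézout coefficients:
  16 = 48 - 1·32
  ... = 3888·(-14) + 656·(83)
Scale by 480/16 = 30: (p₀, q₀) = (-420, 2490).
General solution: p = -420 + 41t, q = 2490 - 243t for integer t.
p ≥ 0: smallest is -420 mod 41 = 31 (at t = 11), with q = -183.

31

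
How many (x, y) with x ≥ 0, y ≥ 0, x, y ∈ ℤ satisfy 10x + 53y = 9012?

gcd(53, 10) = 1  (53 = 5*10 + 3, 10 = 3*3 + 1, 3 = 3*1).
Back-substituting, 10*(16) + 53*(-3) = 1.
Scale by 9012: one solution is (144192, -27036). Reduce x mod 53: (32, 164).
General: x = 32 + 53t, y = 164 - 10t.
x ≥ 0 ⇒ t ≥ 0; y ≥ 0 ⇒ t ≤ 16. So t ∈ [0, 16]: 17 solutions.

17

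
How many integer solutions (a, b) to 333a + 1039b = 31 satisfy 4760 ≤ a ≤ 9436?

gcd(1039, 333) = 1  (1039 = 3*333 + 40, 333 = 8*40 + 13, 40 = 3*13 + 1, 13 = 13*1).
Back-substituting, 333*(-78) + 1039*(25) = 1.
Scale by 31: particular solution (-2418, 775); reduce a mod 1039: (699, -224).
General solution: a = 699 + 1039t, b = -224 - 333t for integer t.
4760 ≤ 699 + 1039t ≤ 9436 gives t ∈ [4, 8], which is 5 values.

5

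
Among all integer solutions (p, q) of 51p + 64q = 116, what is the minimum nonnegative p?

60

gcd(64, 51) = 1.
1 divides 116, so solutions exist.
By Bézout, 51×(-5) + 64×(4) = 1.
Scale by 116/1 = 116: (p₀, q₀) = (-580, 464).
General solution: p = -580 + 64t, q = 464 - 51t for integer t.
p ≥ 0: smallest is -580 mod 64 = 60 (at t = 10), with q = -46.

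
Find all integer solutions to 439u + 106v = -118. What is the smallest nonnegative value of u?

gcd(439, 106) = 1.
1 divides -118, so solutions exist.
By Bézout, 439·(-7) + 106·(29) = 1.
Scale by -118/1 = -118: (u₀, v₀) = (826, -3422).
General solution: u = 826 + 106t, v = -3422 - 439t for integer t.
u ≥ 0: smallest is 826 mod 106 = 84 (at t = -7), with v = -349.

84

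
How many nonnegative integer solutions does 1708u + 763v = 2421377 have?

gcd(1708, 763) = 7.
By Bézout, 1708×(21) + 763×(-47) = 7.
One solution: (44, 3075).
General: u = 44 + 109t, v = 3075 - 244t.
u ≥ 0 ⇒ t ≥ 0; v ≥ 0 ⇒ t ≤ 12. So t ∈ [0, 12]: 13 solutions.

13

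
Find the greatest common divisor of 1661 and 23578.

1

gcd(23578, 1661) = 1  (23578 = 14×1661 + 324, 1661 = 5×324 + 41, 324 = 7×41 + 37, 41 = 1×37 + 4, 37 = 9×4 + 1, 4 = 4×1).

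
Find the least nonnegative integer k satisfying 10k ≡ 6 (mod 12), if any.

3

gcd(12, 10) = 2.
2 divides 6, so solutions exist.
By Bézout, 10×(-1) + 12×(1) = 2.
So 10×(-1) ≡ 2 (mod 12); multiply by 3: k ≡ -3 (mod 6).
Smallest nonnegative: k = -3 mod 6 = 3.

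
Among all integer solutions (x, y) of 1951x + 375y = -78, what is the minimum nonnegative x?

147

gcd(1951, 375) = 1  (1951 = 5*375 + 76, 375 = 4*76 + 71, 76 = 1*71 + 5, 71 = 14*5 + 1, 5 = 5*1).
1 divides -78, so solutions exist.
Back-substituting, 1951*(-74) + 375*(385) = 1.
Scale by -78/1 = -78: (x₀, y₀) = (5772, -30030).
General solution: x = 5772 + 375t, y = -30030 - 1951t for integer t.
x ≥ 0: smallest is 5772 mod 375 = 147 (at t = -15), with y = -765.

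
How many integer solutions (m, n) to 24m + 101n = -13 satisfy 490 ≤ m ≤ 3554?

gcd(101, 24) = 1.
By Bézout, 24*(-21) + 101*(5) = 1.
Particular solution: (71, -17).
General solution: m = 71 + 101t, n = -17 - 24t for integer t.
490 ≤ 71 + 101t ≤ 3554 gives t ∈ [5, 34], which is 30 values.

30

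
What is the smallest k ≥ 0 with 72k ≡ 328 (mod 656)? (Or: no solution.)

41

gcd(656, 72) = 8.
8 divides 328, so solutions exist.
By Bézout, 72·(-9) + 656·(1) = 8.
So 72·(-9) ≡ 8 (mod 656); multiply by 41: k ≡ -369 (mod 82).
Smallest nonnegative: k = -369 mod 82 = 41.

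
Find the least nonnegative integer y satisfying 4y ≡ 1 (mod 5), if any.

gcd(5, 4):
  5 = 1*4 + 1
  4 = 4*1
so gcd(5, 4) = 1.
1 divides 1, so solutions exist.
Back-substitute for Bézout coefficients:
  1 = 5 - 1*4
  ... = 4*(-1) + 5*(1)
So 4*(-1) ≡ 1 (mod 5); multiply by 1: y ≡ -1 (mod 5).
Smallest nonnegative: y = -1 mod 5 = 4.

4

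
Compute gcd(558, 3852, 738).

gcd(3852, 558):
  3852 = 6×558 + 504
  558 = 1×504 + 54
  504 = 9×54 + 18
  54 = 3×18
so gcd(3852, 558) = 18.
gcd(18, 738) = 18.

18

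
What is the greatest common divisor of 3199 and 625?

1

gcd(3199, 625) = 1  (3199 = 5*625 + 74, 625 = 8*74 + 33, 74 = 2*33 + 8, 33 = 4*8 + 1, 8 = 8*1).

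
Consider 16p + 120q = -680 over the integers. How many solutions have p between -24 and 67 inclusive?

6

gcd(120, 16) = 8  (120 = 7×16 + 8, 16 = 2×8).
Back-substituting, 16×(-7) + 120×(1) = 8.
Scale by -85: particular solution (595, -85); reduce p mod 15: (10, -7).
General solution: p = 10 + 15t, q = -7 - 2t for integer t.
-24 ≤ 10 + 15t ≤ 67 gives t ∈ [-2, 3], which is 6 values.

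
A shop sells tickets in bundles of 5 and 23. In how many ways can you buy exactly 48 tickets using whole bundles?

1

Need nonnegative integers with 5j + 23k = 48.
gcd(5, 23) = 1, and 5·(-9) + 23·(2) = 1.
So (j₀, k₀) = (-432, 96); general j = -432 + 23t, k = 96 - 5t.
j ≥ 0 ⇒ t ≥ 19; k ≥ 0 ⇒ t ≤ 19. That's 1 value of t.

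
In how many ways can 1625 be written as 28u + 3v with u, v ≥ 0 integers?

19

gcd(28, 3) = 1.
By Bézout, 28*(1) + 3*(-9) = 1.
One solution: (2, 523).
General: u = 2 + 3t, v = 523 - 28t.
u ≥ 0 ⇒ t ≥ 0; v ≥ 0 ⇒ t ≤ 18. So t ∈ [0, 18]: 19 solutions.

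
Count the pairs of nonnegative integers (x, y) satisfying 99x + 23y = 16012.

gcd(99, 23):
  99 = 4×23 + 7
  23 = 3×7 + 2
  7 = 3×2 + 1
  2 = 2×1
so gcd(99, 23) = 1.
Back-substitute for Bézout coefficients:
  1 = 7 - 3×2
  ... = 99×(10) + 23×(-43)
Scale by 16012: one solution is (160120, -688516). Reduce x mod 23: (17, 623).
General: x = 17 + 23t, y = 623 - 99t.
x ≥ 0 ⇒ t ≥ 0; y ≥ 0 ⇒ t ≤ 6. So t ∈ [0, 6]: 7 solutions.

7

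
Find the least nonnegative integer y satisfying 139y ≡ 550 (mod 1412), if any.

1162

gcd(1412, 139) = 1.
1 divides 550, so solutions exist.
By Bézout, 139*(-193) + 1412*(19) = 1.
So 139*(-193) ≡ 1 (mod 1412); multiply by 550: y ≡ -106150 (mod 1412).
Smallest nonnegative: y = -106150 mod 1412 = 1162.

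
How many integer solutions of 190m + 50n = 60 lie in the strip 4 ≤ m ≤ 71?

gcd(190, 50) = 10  (190 = 3×50 + 40, 50 = 1×40 + 10, 40 = 4×10).
Back-substituting, 190×(-1) + 50×(4) = 10.
Scale by 6: particular solution (-6, 24); reduce m mod 5: (4, -14).
General solution: m = 4 + 5t, n = -14 - 19t for integer t.
4 ≤ 4 + 5t ≤ 71 gives t ∈ [0, 13], which is 14 values.

14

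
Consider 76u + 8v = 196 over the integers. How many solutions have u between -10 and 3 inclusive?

gcd(76, 8):
  76 = 9·8 + 4
  8 = 2·4
so gcd(76, 8) = 4.
Back-substitute for Bézout coefficients:
  4 = 76 - 9·8
  ... = 76·(1) + 8·(-9)
Scale by 49: particular solution (49, -441); reduce u mod 2: (1, 15).
General solution: u = 1 + 2t, v = 15 - 19t for integer t.
-10 ≤ 1 + 2t ≤ 3 gives t ∈ [-5, 1], which is 7 values.

7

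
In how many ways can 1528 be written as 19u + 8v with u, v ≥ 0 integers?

gcd(19, 8) = 1.
By Bézout, 19×(3) + 8×(-7) = 1.
One solution: (0, 191).
General: u = 0 + 8t, v = 191 - 19t.
u ≥ 0 ⇒ t ≥ 0; v ≥ 0 ⇒ t ≤ 10. So t ∈ [0, 10]: 11 solutions.

11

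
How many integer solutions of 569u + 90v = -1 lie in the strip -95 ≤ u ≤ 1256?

gcd(569, 90) = 1  (569 = 6*90 + 29, 90 = 3*29 + 3, 29 = 9*3 + 2, 3 = 1*2 + 1, 2 = 2*1).
Back-substituting, 569*(-31) + 90*(196) = 1.
Scale by -1: particular solution (31, -196); reduce u mod 90: (31, -196).
General solution: u = 31 + 90t, v = -196 - 569t for integer t.
-95 ≤ 31 + 90t ≤ 1256 gives t ∈ [-1, 13], which is 15 values.

15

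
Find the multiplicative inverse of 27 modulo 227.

gcd(227, 27) = 1.
By Bézout, 27×(-42) + 227×(5) = 1.
So 27×-42 ≡ 1 (mod 227), and -42 mod 227 = 185.

185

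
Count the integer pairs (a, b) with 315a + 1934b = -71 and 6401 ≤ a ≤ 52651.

gcd(1934, 315) = 1  (1934 = 6·315 + 44, 315 = 7·44 + 7, 44 = 6·7 + 2, 7 = 3·2 + 1, 2 = 2·1).
Back-substituting, 315·(835) + 1934·(-136) = 1.
Scale by -71: particular solution (-59285, 9656); reduce a mod 1934: (669, -109).
General solution: a = 669 + 1934t, b = -109 - 315t for integer t.
6401 ≤ 669 + 1934t ≤ 52651 gives t ∈ [3, 26], which is 24 values.

24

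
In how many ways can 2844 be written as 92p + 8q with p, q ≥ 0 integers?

15

gcd(92, 8) = 4  (92 = 11*8 + 4, 8 = 2*4).
Back-substituting, 92*(1) + 8*(-11) = 4.
Scale by 711: one solution is (711, -7821). Reduce p mod 2: (1, 344).
General: p = 1 + 2t, q = 344 - 23t.
p ≥ 0 ⇒ t ≥ 0; q ≥ 0 ⇒ t ≤ 14. So t ∈ [0, 14]: 15 solutions.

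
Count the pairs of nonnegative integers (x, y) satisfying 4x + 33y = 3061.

gcd(33, 4) = 1.
By Bézout, 4×(-8) + 33×(1) = 1.
One solution: (31, 89).
General: x = 31 + 33t, y = 89 - 4t.
x ≥ 0 ⇒ t ≥ 0; y ≥ 0 ⇒ t ≤ 22. So t ∈ [0, 22]: 23 solutions.

23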